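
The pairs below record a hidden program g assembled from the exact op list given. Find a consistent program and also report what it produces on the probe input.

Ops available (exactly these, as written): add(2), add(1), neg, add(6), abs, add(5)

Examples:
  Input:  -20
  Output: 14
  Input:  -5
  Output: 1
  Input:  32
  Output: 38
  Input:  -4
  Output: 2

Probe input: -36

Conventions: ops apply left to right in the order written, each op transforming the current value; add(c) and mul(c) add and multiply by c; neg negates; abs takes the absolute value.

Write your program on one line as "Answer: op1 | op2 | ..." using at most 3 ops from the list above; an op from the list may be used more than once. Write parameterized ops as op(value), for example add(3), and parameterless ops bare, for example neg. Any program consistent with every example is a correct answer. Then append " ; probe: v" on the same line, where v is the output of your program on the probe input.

add(5) | add(1) | abs ; probe: 30

Check, running the answer program on each example:
  -20 -> -15 -> -14 -> 14
  -5 -> 0 -> 1 -> 1
  32 -> 37 -> 38 -> 38
  -4 -> 1 -> 2 -> 2
  probe: -36 -> -31 -> -30 -> 30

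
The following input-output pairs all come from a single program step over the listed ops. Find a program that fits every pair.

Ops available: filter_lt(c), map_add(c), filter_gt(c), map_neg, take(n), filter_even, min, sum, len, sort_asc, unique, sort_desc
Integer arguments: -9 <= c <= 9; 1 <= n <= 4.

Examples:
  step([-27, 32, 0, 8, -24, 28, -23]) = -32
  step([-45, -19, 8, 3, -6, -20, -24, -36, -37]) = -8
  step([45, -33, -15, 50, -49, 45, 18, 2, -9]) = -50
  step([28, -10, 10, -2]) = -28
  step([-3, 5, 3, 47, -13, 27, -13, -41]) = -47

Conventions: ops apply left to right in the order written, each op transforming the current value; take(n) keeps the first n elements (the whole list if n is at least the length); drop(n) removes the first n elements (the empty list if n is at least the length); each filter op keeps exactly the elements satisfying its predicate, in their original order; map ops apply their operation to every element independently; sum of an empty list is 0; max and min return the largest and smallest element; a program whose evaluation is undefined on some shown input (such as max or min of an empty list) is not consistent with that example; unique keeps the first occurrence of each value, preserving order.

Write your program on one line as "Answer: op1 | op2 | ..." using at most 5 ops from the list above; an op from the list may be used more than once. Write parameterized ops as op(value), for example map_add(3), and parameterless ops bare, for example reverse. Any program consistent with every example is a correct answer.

unique | map_neg | filter_lt(-7) | min

Check, running the answer program on each example:
  [-27, 32, 0, 8, -24, 28, -23] -> [-27, 32, 0, 8, -24, 28, -23] -> [27, -32, 0, -8, 24, -28, 23] -> [-32, -8, -28] -> -32
  [-45, -19, 8, 3, -6, -20, -24, -36, -37] -> [-45, -19, 8, 3, -6, -20, -24, -36, -37] -> [45, 19, -8, -3, 6, 20, 24, 36, 37] -> [-8] -> -8
  [45, -33, -15, 50, -49, 45, 18, 2, -9] -> [45, -33, -15, 50, -49, 18, 2, -9] -> [-45, 33, 15, -50, 49, -18, -2, 9] -> [-45, -50, -18] -> -50
  [28, -10, 10, -2] -> [28, -10, 10, -2] -> [-28, 10, -10, 2] -> [-28, -10] -> -28
  [-3, 5, 3, 47, -13, 27, -13, -41] -> [-3, 5, 3, 47, -13, 27, -41] -> [3, -5, -3, -47, 13, -27, 41] -> [-47, -27] -> -47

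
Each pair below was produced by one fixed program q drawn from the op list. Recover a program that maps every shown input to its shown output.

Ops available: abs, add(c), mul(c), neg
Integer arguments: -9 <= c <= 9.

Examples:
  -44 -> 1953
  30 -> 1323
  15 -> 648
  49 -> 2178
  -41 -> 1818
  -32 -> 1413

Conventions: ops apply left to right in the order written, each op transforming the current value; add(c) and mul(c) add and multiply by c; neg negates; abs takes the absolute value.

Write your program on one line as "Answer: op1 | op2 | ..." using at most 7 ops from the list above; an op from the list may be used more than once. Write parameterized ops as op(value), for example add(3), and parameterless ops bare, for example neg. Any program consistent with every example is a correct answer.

neg | abs | mul(5) | add(-3) | mul(-9) | abs

Check, running the answer program on each example:
  -44 -> 44 -> 44 -> 220 -> 217 -> -1953 -> 1953
  30 -> -30 -> 30 -> 150 -> 147 -> -1323 -> 1323
  15 -> -15 -> 15 -> 75 -> 72 -> -648 -> 648
  49 -> -49 -> 49 -> 245 -> 242 -> -2178 -> 2178
  -41 -> 41 -> 41 -> 205 -> 202 -> -1818 -> 1818
  -32 -> 32 -> 32 -> 160 -> 157 -> -1413 -> 1413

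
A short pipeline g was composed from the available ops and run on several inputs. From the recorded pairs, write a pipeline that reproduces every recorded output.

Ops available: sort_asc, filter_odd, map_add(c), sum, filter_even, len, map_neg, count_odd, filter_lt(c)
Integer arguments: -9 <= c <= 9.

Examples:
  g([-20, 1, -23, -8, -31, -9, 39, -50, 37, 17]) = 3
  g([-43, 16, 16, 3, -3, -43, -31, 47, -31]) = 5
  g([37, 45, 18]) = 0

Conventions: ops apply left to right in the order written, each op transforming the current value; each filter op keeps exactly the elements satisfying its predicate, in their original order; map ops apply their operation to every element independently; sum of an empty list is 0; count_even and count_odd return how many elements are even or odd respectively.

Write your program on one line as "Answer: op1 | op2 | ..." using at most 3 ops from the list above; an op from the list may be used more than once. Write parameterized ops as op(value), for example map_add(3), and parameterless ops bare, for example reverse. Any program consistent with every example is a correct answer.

filter_lt(-1) | map_neg | count_odd

Check, running the answer program on each example:
  [-20, 1, -23, -8, -31, -9, 39, -50, 37, 17] -> [-20, -23, -8, -31, -9, -50] -> [20, 23, 8, 31, 9, 50] -> 3
  [-43, 16, 16, 3, -3, -43, -31, 47, -31] -> [-43, -3, -43, -31, -31] -> [43, 3, 43, 31, 31] -> 5
  [37, 45, 18] -> [] -> [] -> 0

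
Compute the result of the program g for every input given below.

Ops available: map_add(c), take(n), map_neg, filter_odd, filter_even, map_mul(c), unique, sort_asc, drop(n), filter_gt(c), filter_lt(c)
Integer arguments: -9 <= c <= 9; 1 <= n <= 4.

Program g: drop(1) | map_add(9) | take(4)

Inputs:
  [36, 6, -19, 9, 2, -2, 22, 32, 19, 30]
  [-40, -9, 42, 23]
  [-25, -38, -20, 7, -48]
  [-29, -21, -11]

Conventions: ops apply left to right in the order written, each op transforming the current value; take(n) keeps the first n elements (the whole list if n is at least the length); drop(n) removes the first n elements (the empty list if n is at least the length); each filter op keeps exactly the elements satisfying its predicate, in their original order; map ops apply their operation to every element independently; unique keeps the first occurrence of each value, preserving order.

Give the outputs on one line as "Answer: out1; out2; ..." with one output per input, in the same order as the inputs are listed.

[15, -10, 18, 11]; [0, 51, 32]; [-29, -11, 16, -39]; [-12, -2]

Execution, op by op:
  [36, 6, -19, 9, 2, -2, 22, 32, 19, 30] -> [6, -19, 9, 2, -2, 22, 32, 19, 30] -> [15, -10, 18, 11, 7, 31, 41, 28, 39] -> [15, -10, 18, 11]
  [-40, -9, 42, 23] -> [-9, 42, 23] -> [0, 51, 32] -> [0, 51, 32]
  [-25, -38, -20, 7, -48] -> [-38, -20, 7, -48] -> [-29, -11, 16, -39] -> [-29, -11, 16, -39]
  [-29, -21, -11] -> [-21, -11] -> [-12, -2] -> [-12, -2]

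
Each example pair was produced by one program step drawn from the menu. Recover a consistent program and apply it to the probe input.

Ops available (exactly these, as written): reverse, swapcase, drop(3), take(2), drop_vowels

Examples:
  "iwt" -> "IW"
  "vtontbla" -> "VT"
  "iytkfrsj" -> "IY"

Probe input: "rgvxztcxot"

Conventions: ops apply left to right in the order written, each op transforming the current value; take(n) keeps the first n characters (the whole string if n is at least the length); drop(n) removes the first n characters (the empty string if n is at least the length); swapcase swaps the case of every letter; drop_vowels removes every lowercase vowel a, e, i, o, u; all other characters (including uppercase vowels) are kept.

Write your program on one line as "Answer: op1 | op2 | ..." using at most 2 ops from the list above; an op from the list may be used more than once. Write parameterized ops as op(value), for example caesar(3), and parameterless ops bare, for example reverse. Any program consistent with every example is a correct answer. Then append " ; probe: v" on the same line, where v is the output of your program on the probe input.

take(2) | swapcase ; probe: "RG"

Check, running the answer program on each example:
  "iwt" -> "iw" -> "IW"
  "vtontbla" -> "vt" -> "VT"
  "iytkfrsj" -> "iy" -> "IY"
  probe: "rgvxztcxot" -> "rg" -> "RG"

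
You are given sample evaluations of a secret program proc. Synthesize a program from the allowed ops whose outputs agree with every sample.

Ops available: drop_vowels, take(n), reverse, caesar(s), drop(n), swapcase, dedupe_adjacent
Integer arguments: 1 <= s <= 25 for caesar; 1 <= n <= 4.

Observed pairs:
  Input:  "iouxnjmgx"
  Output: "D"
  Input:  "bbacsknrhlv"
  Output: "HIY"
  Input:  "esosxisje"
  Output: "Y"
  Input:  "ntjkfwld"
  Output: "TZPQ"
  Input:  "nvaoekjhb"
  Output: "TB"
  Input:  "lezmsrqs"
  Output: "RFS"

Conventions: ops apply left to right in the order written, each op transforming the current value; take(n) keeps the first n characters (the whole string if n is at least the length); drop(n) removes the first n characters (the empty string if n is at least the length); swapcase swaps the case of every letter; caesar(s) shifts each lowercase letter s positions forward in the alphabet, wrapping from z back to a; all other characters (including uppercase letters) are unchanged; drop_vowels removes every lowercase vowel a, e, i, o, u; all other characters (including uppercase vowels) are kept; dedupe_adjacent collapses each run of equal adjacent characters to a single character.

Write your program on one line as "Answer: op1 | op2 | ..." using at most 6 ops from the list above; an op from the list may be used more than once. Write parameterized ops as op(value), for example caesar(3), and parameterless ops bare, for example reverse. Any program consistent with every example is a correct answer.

dedupe_adjacent | take(4) | drop_vowels | caesar(6) | swapcase | dedupe_adjacent

Check, running the answer program on each example:
  "iouxnjmgx" -> "iouxnjmgx" -> "ioux" -> "x" -> "d" -> "D" -> "D"
  "bbacsknrhlv" -> "bacsknrhlv" -> "bacs" -> "bcs" -> "hiy" -> "HIY" -> "HIY"
  "esosxisje" -> "esosxisje" -> "esos" -> "ss" -> "yy" -> "YY" -> "Y"
  "ntjkfwld" -> "ntjkfwld" -> "ntjk" -> "ntjk" -> "tzpq" -> "TZPQ" -> "TZPQ"
  "nvaoekjhb" -> "nvaoekjhb" -> "nvao" -> "nv" -> "tb" -> "TB" -> "TB"
  "lezmsrqs" -> "lezmsrqs" -> "lezm" -> "lzm" -> "rfs" -> "RFS" -> "RFS"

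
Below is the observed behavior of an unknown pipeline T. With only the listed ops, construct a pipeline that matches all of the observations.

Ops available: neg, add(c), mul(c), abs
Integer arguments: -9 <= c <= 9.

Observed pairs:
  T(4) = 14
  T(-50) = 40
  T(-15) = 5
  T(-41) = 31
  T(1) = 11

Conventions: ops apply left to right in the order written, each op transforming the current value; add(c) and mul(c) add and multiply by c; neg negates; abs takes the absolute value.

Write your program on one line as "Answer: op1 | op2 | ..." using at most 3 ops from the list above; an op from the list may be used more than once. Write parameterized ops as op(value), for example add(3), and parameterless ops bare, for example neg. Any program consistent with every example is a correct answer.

add(5) | add(5) | abs

Check, running the answer program on each example:
  4 -> 9 -> 14 -> 14
  -50 -> -45 -> -40 -> 40
  -15 -> -10 -> -5 -> 5
  -41 -> -36 -> -31 -> 31
  1 -> 6 -> 11 -> 11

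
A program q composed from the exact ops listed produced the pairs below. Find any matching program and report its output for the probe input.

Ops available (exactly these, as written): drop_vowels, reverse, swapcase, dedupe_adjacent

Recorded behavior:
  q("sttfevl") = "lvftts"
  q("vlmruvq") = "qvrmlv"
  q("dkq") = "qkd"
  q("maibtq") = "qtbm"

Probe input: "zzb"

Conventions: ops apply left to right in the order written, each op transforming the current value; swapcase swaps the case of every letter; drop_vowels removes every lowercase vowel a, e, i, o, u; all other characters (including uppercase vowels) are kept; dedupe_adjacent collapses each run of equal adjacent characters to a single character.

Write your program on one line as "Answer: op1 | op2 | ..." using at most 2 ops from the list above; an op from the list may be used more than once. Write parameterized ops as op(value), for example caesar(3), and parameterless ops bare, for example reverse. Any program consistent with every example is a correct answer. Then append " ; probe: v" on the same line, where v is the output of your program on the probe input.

drop_vowels | reverse ; probe: "bzz"

Check, running the answer program on each example:
  "sttfevl" -> "sttfvl" -> "lvftts"
  "vlmruvq" -> "vlmrvq" -> "qvrmlv"
  "dkq" -> "dkq" -> "qkd"
  "maibtq" -> "mbtq" -> "qtbm"
  probe: "zzb" -> "zzb" -> "bzz"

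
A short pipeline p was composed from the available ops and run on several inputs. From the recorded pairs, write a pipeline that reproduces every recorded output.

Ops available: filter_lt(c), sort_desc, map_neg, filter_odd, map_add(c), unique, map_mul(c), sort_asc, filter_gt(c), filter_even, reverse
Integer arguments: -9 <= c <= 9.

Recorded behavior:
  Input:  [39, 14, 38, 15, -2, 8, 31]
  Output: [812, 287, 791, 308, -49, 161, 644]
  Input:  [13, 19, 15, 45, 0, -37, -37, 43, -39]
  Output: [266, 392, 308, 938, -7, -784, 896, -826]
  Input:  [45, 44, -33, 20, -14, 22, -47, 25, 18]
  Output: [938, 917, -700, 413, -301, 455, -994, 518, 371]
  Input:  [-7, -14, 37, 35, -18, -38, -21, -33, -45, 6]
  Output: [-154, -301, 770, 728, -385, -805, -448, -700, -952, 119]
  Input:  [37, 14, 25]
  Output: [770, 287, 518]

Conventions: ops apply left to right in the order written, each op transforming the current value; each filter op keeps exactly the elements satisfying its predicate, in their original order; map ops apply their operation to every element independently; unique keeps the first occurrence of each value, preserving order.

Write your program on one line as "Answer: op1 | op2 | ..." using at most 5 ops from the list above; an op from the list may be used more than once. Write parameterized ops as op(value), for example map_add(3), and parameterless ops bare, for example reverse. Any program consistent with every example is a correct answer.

map_mul(-3) | unique | map_add(1) | map_mul(-7)

Check, running the answer program on each example:
  [39, 14, 38, 15, -2, 8, 31] -> [-117, -42, -114, -45, 6, -24, -93] -> [-117, -42, -114, -45, 6, -24, -93] -> [-116, -41, -113, -44, 7, -23, -92] -> [812, 287, 791, 308, -49, 161, 644]
  [13, 19, 15, 45, 0, -37, -37, 43, -39] -> [-39, -57, -45, -135, 0, 111, 111, -129, 117] -> [-39, -57, -45, -135, 0, 111, -129, 117] -> [-38, -56, -44, -134, 1, 112, -128, 118] -> [266, 392, 308, 938, -7, -784, 896, -826]
  [45, 44, -33, 20, -14, 22, -47, 25, 18] -> [-135, -132, 99, -60, 42, -66, 141, -75, -54] -> [-135, -132, 99, -60, 42, -66, 141, -75, -54] -> [-134, -131, 100, -59, 43, -65, 142, -74, -53] -> [938, 917, -700, 413, -301, 455, -994, 518, 371]
  [-7, -14, 37, 35, -18, -38, -21, -33, -45, 6] -> [21, 42, -111, -105, 54, 114, 63, 99, 135, -18] -> [21, 42, -111, -105, 54, 114, 63, 99, 135, -18] -> [22, 43, -110, -104, 55, 115, 64, 100, 136, -17] -> [-154, -301, 770, 728, -385, -805, -448, -700, -952, 119]
  [37, 14, 25] -> [-111, -42, -75] -> [-111, -42, -75] -> [-110, -41, -74] -> [770, 287, 518]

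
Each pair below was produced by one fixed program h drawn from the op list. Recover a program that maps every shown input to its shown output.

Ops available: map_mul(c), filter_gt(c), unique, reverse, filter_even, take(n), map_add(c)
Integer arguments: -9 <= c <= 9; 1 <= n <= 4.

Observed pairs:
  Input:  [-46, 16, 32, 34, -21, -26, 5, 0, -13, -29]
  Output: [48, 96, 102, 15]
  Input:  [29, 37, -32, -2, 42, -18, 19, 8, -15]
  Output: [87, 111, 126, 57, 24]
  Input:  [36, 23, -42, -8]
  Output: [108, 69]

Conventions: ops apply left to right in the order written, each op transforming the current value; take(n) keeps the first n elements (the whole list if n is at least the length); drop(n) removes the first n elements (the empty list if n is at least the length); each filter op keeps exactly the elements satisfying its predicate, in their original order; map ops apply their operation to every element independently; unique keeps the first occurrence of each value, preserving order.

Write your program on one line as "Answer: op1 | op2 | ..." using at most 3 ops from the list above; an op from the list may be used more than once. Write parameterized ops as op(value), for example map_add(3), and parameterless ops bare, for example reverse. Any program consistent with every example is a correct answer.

filter_gt(-9) | map_mul(3) | filter_gt(1)

Check, running the answer program on each example:
  [-46, 16, 32, 34, -21, -26, 5, 0, -13, -29] -> [16, 32, 34, 5, 0] -> [48, 96, 102, 15, 0] -> [48, 96, 102, 15]
  [29, 37, -32, -2, 42, -18, 19, 8, -15] -> [29, 37, -2, 42, 19, 8] -> [87, 111, -6, 126, 57, 24] -> [87, 111, 126, 57, 24]
  [36, 23, -42, -8] -> [36, 23, -8] -> [108, 69, -24] -> [108, 69]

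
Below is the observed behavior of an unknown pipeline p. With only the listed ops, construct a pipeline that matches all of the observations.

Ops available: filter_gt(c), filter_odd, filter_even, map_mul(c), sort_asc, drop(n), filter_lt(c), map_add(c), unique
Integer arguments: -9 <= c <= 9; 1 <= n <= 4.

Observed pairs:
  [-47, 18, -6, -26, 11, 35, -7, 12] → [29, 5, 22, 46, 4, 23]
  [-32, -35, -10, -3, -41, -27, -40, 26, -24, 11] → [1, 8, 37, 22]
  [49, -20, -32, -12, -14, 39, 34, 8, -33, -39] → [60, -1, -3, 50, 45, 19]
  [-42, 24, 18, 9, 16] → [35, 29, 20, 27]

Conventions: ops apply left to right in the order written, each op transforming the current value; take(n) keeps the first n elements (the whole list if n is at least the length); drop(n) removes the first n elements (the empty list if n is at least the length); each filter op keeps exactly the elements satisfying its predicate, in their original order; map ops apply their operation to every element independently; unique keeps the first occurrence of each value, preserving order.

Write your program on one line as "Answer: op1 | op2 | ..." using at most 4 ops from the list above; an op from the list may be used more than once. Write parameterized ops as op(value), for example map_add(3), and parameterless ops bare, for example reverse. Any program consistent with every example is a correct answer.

map_add(8) | filter_gt(-7) | map_add(3)

Check, running the answer program on each example:
  [-47, 18, -6, -26, 11, 35, -7, 12] -> [-39, 26, 2, -18, 19, 43, 1, 20] -> [26, 2, 19, 43, 1, 20] -> [29, 5, 22, 46, 4, 23]
  [-32, -35, -10, -3, -41, -27, -40, 26, -24, 11] -> [-24, -27, -2, 5, -33, -19, -32, 34, -16, 19] -> [-2, 5, 34, 19] -> [1, 8, 37, 22]
  [49, -20, -32, -12, -14, 39, 34, 8, -33, -39] -> [57, -12, -24, -4, -6, 47, 42, 16, -25, -31] -> [57, -4, -6, 47, 42, 16] -> [60, -1, -3, 50, 45, 19]
  [-42, 24, 18, 9, 16] -> [-34, 32, 26, 17, 24] -> [32, 26, 17, 24] -> [35, 29, 20, 27]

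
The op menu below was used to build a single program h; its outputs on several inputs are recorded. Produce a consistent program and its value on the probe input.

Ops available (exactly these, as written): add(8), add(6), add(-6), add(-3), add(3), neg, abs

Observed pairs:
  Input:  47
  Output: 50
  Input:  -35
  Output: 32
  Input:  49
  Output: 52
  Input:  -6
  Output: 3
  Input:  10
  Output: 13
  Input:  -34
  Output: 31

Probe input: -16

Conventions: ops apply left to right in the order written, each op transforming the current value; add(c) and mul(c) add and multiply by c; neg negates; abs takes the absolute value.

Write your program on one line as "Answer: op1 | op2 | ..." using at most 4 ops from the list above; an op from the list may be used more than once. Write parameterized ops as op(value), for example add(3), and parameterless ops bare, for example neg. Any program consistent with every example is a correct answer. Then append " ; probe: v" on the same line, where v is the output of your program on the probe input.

add(6) | add(-3) | abs ; probe: 13

Check, running the answer program on each example:
  47 -> 53 -> 50 -> 50
  -35 -> -29 -> -32 -> 32
  49 -> 55 -> 52 -> 52
  -6 -> 0 -> -3 -> 3
  10 -> 16 -> 13 -> 13
  -34 -> -28 -> -31 -> 31
  probe: -16 -> -10 -> -13 -> 13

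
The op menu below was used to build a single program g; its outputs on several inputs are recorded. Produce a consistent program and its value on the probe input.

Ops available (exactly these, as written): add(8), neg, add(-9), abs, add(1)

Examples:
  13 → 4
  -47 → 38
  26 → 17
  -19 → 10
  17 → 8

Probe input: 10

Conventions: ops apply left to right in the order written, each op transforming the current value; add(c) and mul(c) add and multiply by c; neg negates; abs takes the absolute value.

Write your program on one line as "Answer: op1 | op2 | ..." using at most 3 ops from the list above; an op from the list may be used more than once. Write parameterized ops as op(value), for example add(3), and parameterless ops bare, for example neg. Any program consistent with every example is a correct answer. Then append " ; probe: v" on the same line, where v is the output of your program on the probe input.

abs | add(-9) ; probe: 1

Check, running the answer program on each example:
  13 -> 13 -> 4
  -47 -> 47 -> 38
  26 -> 26 -> 17
  -19 -> 19 -> 10
  17 -> 17 -> 8
  probe: 10 -> 10 -> 1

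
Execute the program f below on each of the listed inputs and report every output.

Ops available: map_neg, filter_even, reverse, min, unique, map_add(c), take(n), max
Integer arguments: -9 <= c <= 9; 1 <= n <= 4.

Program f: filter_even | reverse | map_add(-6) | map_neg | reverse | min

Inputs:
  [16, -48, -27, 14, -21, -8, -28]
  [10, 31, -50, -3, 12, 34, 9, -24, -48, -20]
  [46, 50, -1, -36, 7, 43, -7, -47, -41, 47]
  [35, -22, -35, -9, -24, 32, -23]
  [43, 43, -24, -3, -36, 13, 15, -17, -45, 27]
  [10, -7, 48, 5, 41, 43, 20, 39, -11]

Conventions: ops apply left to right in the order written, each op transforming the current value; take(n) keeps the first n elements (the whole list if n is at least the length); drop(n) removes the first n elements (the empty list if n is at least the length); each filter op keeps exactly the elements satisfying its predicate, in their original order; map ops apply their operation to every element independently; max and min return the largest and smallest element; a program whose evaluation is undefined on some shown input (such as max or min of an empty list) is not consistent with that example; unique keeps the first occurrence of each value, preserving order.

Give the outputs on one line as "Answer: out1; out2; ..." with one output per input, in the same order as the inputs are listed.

-10; -28; -44; -26; 30; -42

Execution, op by op:
  [16, -48, -27, 14, -21, -8, -28] -> [16, -48, 14, -8, -28] -> [-28, -8, 14, -48, 16] -> [-34, -14, 8, -54, 10] -> [34, 14, -8, 54, -10] -> [-10, 54, -8, 14, 34] -> -10
  [10, 31, -50, -3, 12, 34, 9, -24, -48, -20] -> [10, -50, 12, 34, -24, -48, -20] -> [-20, -48, -24, 34, 12, -50, 10] -> [-26, -54, -30, 28, 6, -56, 4] -> [26, 54, 30, -28, -6, 56, -4] -> [-4, 56, -6, -28, 30, 54, 26] -> -28
  [46, 50, -1, -36, 7, 43, -7, -47, -41, 47] -> [46, 50, -36] -> [-36, 50, 46] -> [-42, 44, 40] -> [42, -44, -40] -> [-40, -44, 42] -> -44
  [35, -22, -35, -9, -24, 32, -23] -> [-22, -24, 32] -> [32, -24, -22] -> [26, -30, -28] -> [-26, 30, 28] -> [28, 30, -26] -> -26
  [43, 43, -24, -3, -36, 13, 15, -17, -45, 27] -> [-24, -36] -> [-36, -24] -> [-42, -30] -> [42, 30] -> [30, 42] -> 30
  [10, -7, 48, 5, 41, 43, 20, 39, -11] -> [10, 48, 20] -> [20, 48, 10] -> [14, 42, 4] -> [-14, -42, -4] -> [-4, -42, -14] -> -42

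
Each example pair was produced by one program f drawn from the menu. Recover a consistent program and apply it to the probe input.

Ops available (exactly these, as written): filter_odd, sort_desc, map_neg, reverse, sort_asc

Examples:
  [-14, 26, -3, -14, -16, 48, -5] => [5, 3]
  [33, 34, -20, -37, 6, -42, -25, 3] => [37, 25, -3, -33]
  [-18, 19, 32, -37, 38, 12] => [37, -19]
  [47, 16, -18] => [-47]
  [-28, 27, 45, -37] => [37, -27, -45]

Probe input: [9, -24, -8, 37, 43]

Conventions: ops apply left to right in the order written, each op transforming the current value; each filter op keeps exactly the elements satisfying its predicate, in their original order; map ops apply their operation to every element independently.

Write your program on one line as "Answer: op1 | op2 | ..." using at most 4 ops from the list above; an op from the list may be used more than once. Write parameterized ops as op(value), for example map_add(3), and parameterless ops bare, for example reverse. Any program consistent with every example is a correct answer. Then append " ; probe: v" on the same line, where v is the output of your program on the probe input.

filter_odd | map_neg | sort_desc ; probe: [-9, -37, -43]

Check, running the answer program on each example:
  [-14, 26, -3, -14, -16, 48, -5] -> [-3, -5] -> [3, 5] -> [5, 3]
  [33, 34, -20, -37, 6, -42, -25, 3] -> [33, -37, -25, 3] -> [-33, 37, 25, -3] -> [37, 25, -3, -33]
  [-18, 19, 32, -37, 38, 12] -> [19, -37] -> [-19, 37] -> [37, -19]
  [47, 16, -18] -> [47] -> [-47] -> [-47]
  [-28, 27, 45, -37] -> [27, 45, -37] -> [-27, -45, 37] -> [37, -27, -45]
  probe: [9, -24, -8, 37, 43] -> [9, 37, 43] -> [-9, -37, -43] -> [-9, -37, -43]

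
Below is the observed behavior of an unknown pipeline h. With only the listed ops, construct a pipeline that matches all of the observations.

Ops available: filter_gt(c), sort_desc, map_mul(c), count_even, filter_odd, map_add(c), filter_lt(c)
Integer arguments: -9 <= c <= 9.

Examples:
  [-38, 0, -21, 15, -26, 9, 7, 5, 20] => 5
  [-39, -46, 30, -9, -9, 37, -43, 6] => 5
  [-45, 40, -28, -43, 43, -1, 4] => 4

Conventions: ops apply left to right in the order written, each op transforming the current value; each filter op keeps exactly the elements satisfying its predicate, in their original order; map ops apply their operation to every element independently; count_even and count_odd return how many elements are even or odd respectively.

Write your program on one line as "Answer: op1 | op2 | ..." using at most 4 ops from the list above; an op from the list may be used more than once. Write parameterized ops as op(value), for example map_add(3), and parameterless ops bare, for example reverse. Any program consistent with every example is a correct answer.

sort_desc | map_add(-7) | count_even

Check, running the answer program on each example:
  [-38, 0, -21, 15, -26, 9, 7, 5, 20] -> [20, 15, 9, 7, 5, 0, -21, -26, -38] -> [13, 8, 2, 0, -2, -7, -28, -33, -45] -> 5
  [-39, -46, 30, -9, -9, 37, -43, 6] -> [37, 30, 6, -9, -9, -39, -43, -46] -> [30, 23, -1, -16, -16, -46, -50, -53] -> 5
  [-45, 40, -28, -43, 43, -1, 4] -> [43, 40, 4, -1, -28, -43, -45] -> [36, 33, -3, -8, -35, -50, -52] -> 4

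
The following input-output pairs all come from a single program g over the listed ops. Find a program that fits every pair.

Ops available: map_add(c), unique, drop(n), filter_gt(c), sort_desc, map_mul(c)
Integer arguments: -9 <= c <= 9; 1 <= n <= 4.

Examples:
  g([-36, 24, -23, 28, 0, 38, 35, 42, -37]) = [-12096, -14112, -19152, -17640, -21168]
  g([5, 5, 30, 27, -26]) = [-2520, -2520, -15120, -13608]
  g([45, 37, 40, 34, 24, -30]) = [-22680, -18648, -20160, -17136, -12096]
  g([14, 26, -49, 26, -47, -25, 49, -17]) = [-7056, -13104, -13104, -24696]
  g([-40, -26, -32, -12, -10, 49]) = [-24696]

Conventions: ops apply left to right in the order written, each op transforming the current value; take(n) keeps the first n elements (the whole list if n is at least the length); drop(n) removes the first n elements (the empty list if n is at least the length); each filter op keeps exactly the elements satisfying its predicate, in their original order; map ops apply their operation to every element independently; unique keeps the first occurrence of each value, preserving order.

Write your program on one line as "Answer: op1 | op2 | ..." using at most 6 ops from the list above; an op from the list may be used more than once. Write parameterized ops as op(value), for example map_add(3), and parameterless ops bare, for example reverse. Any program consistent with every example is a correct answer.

map_mul(-4) | map_mul(-3) | filter_gt(2) | map_mul(-6) | map_mul(7)

Check, running the answer program on each example:
  [-36, 24, -23, 28, 0, 38, 35, 42, -37] -> [144, -96, 92, -112, 0, -152, -140, -168, 148] -> [-432, 288, -276, 336, 0, 456, 420, 504, -444] -> [288, 336, 456, 420, 504] -> [-1728, -2016, -2736, -2520, -3024] -> [-12096, -14112, -19152, -17640, -21168]
  [5, 5, 30, 27, -26] -> [-20, -20, -120, -108, 104] -> [60, 60, 360, 324, -312] -> [60, 60, 360, 324] -> [-360, -360, -2160, -1944] -> [-2520, -2520, -15120, -13608]
  [45, 37, 40, 34, 24, -30] -> [-180, -148, -160, -136, -96, 120] -> [540, 444, 480, 408, 288, -360] -> [540, 444, 480, 408, 288] -> [-3240, -2664, -2880, -2448, -1728] -> [-22680, -18648, -20160, -17136, -12096]
  [14, 26, -49, 26, -47, -25, 49, -17] -> [-56, -104, 196, -104, 188, 100, -196, 68] -> [168, 312, -588, 312, -564, -300, 588, -204] -> [168, 312, 312, 588] -> [-1008, -1872, -1872, -3528] -> [-7056, -13104, -13104, -24696]
  [-40, -26, -32, -12, -10, 49] -> [160, 104, 128, 48, 40, -196] -> [-480, -312, -384, -144, -120, 588] -> [588] -> [-3528] -> [-24696]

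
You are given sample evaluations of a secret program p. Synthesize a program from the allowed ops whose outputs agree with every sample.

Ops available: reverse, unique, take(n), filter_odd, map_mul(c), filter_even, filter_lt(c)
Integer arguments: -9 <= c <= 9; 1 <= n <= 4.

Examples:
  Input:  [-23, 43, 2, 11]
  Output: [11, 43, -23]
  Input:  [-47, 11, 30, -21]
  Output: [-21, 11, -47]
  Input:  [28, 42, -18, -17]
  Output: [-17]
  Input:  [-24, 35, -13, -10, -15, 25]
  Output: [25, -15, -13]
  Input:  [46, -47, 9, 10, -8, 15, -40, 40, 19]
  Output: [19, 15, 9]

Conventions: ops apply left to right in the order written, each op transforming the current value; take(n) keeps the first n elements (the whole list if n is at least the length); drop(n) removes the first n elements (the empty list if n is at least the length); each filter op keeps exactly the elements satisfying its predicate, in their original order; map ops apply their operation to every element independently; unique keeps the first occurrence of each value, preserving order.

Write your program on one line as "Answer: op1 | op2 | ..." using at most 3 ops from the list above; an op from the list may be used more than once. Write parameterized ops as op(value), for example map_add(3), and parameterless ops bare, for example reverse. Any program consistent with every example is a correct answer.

filter_odd | reverse | take(3)

Check, running the answer program on each example:
  [-23, 43, 2, 11] -> [-23, 43, 11] -> [11, 43, -23] -> [11, 43, -23]
  [-47, 11, 30, -21] -> [-47, 11, -21] -> [-21, 11, -47] -> [-21, 11, -47]
  [28, 42, -18, -17] -> [-17] -> [-17] -> [-17]
  [-24, 35, -13, -10, -15, 25] -> [35, -13, -15, 25] -> [25, -15, -13, 35] -> [25, -15, -13]
  [46, -47, 9, 10, -8, 15, -40, 40, 19] -> [-47, 9, 15, 19] -> [19, 15, 9, -47] -> [19, 15, 9]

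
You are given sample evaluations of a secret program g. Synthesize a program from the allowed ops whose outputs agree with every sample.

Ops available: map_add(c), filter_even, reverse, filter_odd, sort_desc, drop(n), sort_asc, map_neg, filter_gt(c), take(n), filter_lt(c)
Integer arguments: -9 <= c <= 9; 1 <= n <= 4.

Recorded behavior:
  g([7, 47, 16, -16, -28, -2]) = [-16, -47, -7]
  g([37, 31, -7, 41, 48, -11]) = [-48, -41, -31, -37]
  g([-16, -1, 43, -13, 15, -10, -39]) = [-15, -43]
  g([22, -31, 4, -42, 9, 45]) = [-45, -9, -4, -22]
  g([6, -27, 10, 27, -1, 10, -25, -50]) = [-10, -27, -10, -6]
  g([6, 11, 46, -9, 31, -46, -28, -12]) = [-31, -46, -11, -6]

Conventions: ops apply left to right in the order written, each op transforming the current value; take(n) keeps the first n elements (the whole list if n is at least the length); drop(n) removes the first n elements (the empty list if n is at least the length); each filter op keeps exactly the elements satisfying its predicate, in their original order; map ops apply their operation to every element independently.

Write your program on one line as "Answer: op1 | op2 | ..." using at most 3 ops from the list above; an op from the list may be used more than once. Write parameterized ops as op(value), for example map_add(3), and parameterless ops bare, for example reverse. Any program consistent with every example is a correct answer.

map_neg | reverse | filter_lt(1)

Check, running the answer program on each example:
  [7, 47, 16, -16, -28, -2] -> [-7, -47, -16, 16, 28, 2] -> [2, 28, 16, -16, -47, -7] -> [-16, -47, -7]
  [37, 31, -7, 41, 48, -11] -> [-37, -31, 7, -41, -48, 11] -> [11, -48, -41, 7, -31, -37] -> [-48, -41, -31, -37]
  [-16, -1, 43, -13, 15, -10, -39] -> [16, 1, -43, 13, -15, 10, 39] -> [39, 10, -15, 13, -43, 1, 16] -> [-15, -43]
  [22, -31, 4, -42, 9, 45] -> [-22, 31, -4, 42, -9, -45] -> [-45, -9, 42, -4, 31, -22] -> [-45, -9, -4, -22]
  [6, -27, 10, 27, -1, 10, -25, -50] -> [-6, 27, -10, -27, 1, -10, 25, 50] -> [50, 25, -10, 1, -27, -10, 27, -6] -> [-10, -27, -10, -6]
  [6, 11, 46, -9, 31, -46, -28, -12] -> [-6, -11, -46, 9, -31, 46, 28, 12] -> [12, 28, 46, -31, 9, -46, -11, -6] -> [-31, -46, -11, -6]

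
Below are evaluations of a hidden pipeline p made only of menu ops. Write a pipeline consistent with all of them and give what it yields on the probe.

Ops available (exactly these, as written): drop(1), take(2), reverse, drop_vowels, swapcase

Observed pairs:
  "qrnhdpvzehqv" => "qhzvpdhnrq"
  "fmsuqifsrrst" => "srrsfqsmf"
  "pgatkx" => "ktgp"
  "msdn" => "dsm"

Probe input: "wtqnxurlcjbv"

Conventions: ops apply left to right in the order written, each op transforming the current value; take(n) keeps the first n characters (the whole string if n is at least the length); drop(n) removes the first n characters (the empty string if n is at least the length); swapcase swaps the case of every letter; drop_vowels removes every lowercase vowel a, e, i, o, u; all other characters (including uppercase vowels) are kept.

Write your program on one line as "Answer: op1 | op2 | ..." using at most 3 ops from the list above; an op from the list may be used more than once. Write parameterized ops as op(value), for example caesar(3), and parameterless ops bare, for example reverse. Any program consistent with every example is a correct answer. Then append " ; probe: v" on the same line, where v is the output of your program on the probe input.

drop_vowels | reverse | drop(1) ; probe: "bjclrxnqtw"

Check, running the answer program on each example:
  "qrnhdpvzehqv" -> "qrnhdpvzhqv" -> "vqhzvpdhnrq" -> "qhzvpdhnrq"
  "fmsuqifsrrst" -> "fmsqfsrrst" -> "tsrrsfqsmf" -> "srrsfqsmf"
  "pgatkx" -> "pgtkx" -> "xktgp" -> "ktgp"
  "msdn" -> "msdn" -> "ndsm" -> "dsm"
  probe: "wtqnxurlcjbv" -> "wtqnxrlcjbv" -> "vbjclrxnqtw" -> "bjclrxnqtw"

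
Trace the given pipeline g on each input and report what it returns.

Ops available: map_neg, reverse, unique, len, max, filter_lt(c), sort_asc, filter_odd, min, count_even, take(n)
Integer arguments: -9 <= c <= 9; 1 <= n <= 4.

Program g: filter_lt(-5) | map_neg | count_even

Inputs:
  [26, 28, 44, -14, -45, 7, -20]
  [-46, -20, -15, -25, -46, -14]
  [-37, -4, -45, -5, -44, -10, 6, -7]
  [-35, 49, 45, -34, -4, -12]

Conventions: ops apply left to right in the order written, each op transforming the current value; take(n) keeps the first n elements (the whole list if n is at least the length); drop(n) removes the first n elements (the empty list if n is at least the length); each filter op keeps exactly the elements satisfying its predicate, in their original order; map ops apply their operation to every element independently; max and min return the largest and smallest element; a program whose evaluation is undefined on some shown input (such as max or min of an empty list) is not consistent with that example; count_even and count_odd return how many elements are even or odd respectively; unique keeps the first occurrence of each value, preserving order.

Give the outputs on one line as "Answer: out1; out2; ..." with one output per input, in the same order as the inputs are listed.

2; 4; 2; 2

Execution, op by op:
  [26, 28, 44, -14, -45, 7, -20] -> [-14, -45, -20] -> [14, 45, 20] -> 2
  [-46, -20, -15, -25, -46, -14] -> [-46, -20, -15, -25, -46, -14] -> [46, 20, 15, 25, 46, 14] -> 4
  [-37, -4, -45, -5, -44, -10, 6, -7] -> [-37, -45, -44, -10, -7] -> [37, 45, 44, 10, 7] -> 2
  [-35, 49, 45, -34, -4, -12] -> [-35, -34, -12] -> [35, 34, 12] -> 2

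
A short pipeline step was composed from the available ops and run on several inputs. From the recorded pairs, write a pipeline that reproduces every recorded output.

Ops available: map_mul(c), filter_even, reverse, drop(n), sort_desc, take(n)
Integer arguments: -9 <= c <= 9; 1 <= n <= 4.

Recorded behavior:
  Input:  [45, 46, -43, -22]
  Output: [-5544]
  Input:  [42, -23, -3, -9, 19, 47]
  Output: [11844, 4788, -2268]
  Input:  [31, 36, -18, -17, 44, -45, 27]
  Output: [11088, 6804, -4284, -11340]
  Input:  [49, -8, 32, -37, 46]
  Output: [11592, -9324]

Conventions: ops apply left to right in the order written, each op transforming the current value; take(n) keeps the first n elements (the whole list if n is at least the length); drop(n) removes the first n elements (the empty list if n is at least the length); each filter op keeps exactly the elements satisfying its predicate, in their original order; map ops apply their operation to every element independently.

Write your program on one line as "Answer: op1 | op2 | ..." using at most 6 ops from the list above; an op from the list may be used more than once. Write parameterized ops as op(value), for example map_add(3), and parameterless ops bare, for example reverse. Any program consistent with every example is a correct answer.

map_mul(6) | drop(3) | sort_desc | map_mul(6) | map_mul(7)

Check, running the answer program on each example:
  [45, 46, -43, -22] -> [270, 276, -258, -132] -> [-132] -> [-132] -> [-792] -> [-5544]
  [42, -23, -3, -9, 19, 47] -> [252, -138, -18, -54, 114, 282] -> [-54, 114, 282] -> [282, 114, -54] -> [1692, 684, -324] -> [11844, 4788, -2268]
  [31, 36, -18, -17, 44, -45, 27] -> [186, 216, -108, -102, 264, -270, 162] -> [-102, 264, -270, 162] -> [264, 162, -102, -270] -> [1584, 972, -612, -1620] -> [11088, 6804, -4284, -11340]
  [49, -8, 32, -37, 46] -> [294, -48, 192, -222, 276] -> [-222, 276] -> [276, -222] -> [1656, -1332] -> [11592, -9324]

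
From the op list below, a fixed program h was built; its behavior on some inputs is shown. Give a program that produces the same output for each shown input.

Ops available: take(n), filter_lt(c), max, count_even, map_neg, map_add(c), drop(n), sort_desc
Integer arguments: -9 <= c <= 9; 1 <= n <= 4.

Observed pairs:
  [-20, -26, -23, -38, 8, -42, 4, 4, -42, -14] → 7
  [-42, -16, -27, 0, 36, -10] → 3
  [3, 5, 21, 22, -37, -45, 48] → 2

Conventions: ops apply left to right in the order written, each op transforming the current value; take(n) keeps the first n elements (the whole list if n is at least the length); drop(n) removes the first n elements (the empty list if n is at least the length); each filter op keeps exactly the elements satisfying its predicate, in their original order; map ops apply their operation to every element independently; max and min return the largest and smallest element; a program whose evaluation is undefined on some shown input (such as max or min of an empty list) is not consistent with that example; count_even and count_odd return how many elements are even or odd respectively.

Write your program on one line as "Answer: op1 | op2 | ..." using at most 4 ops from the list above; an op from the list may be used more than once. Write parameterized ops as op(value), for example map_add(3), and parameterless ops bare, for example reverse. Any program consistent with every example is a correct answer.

drop(2) | sort_desc | map_neg | count_even

Check, running the answer program on each example:
  [-20, -26, -23, -38, 8, -42, 4, 4, -42, -14] -> [-23, -38, 8, -42, 4, 4, -42, -14] -> [8, 4, 4, -14, -23, -38, -42, -42] -> [-8, -4, -4, 14, 23, 38, 42, 42] -> 7
  [-42, -16, -27, 0, 36, -10] -> [-27, 0, 36, -10] -> [36, 0, -10, -27] -> [-36, 0, 10, 27] -> 3
  [3, 5, 21, 22, -37, -45, 48] -> [21, 22, -37, -45, 48] -> [48, 22, 21, -37, -45] -> [-48, -22, -21, 37, 45] -> 2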